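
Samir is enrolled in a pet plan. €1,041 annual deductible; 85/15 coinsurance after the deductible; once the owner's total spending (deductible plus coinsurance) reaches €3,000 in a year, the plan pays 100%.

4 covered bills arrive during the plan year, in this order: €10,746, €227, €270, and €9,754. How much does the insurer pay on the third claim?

Bill 1, €10,746: €1,041 finishes the deductible; €9,705 goes to coinsurance; coinsurance €9,705 × 15% = €1,455.75. Owner pays €2,496.75; OOP now €2,496.75. Insurer: €10,746 − €2,496.75 = €8,249.25.
Bill 2, €227: deductible met; 15% of €227 = €34.05. Owner pays €34.05; OOP now €2,530.80. Plan pays €227 − €34.05 = €192.95.
Bill 3, €270: 15% coinsurance on €270 = €40.50. Owner owes €40.50 (running OOP €2,571.30). Plan pays €270 − €40.50 = €229.50.

€229.50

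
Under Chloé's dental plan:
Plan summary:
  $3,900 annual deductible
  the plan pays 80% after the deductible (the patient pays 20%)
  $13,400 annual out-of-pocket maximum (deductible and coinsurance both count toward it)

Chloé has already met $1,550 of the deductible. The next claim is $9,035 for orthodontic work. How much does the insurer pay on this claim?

$5,348

$1,550 of the $3,900 deductible is already met, leaving $2,350.
After the $2,350 deductible portion, $9,035 − $2,350 = $6,685 is subject to coinsurance.
Patient's 20% share of $6,685 is $1,337.
That puts the patient's cost at $2,350 + $1,337 = $3,687 before any cap.
Cumulative spending $1,550 + $3,687 = $5,237 stays under the $13,400 maximum.
Insurer pays the balance: $9,035 − $3,687 = $5,348.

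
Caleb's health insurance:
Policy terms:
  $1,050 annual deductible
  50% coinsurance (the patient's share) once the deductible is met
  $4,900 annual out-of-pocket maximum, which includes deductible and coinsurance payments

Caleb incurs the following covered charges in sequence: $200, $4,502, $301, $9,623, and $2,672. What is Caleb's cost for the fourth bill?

$1,873.50

Claim 1 — $200: all of it applies to the deductible. Patient owes $200 (running OOP $200).
Claim 2 — $4,502: $850 finishes the deductible; $3,652 goes to coinsurance; 50% of $3,652 = $1,826. Patient owes $2,676 (running OOP $2,876).
Claim 3 — $301: 50% coinsurance on $301 = $150.50. Patient owes $150.50 (running OOP $3,026.50).
Claim 4 — $9,623: 50% coinsurance on $9,623 = $4,811.50. Adding that to $3,026.50 gives $7,838, past the $4,900 cap; patient pays only $4,900 − $3,026.50 = $1,873.50.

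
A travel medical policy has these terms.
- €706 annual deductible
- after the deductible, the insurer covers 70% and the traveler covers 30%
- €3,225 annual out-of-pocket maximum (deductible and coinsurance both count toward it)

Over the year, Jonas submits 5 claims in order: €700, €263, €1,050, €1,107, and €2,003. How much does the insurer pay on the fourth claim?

€774.90

#1 (€700): fully absorbed by the deductible. Traveler owes €700 (running OOP €700). Insurer: €700 − €700 = €0.
#2 (€263): €6 to deductible, leaving €257; 30% of €257 = €77.10. Traveler owes €83.10 (running OOP €783.10). Plan pays €263 − €83.10 = €179.90.
#3 (€1,050): deductible already satisfied, so traveler's share is 30% × €1,050 = €315. Traveler pays €315; OOP now €1,098.10. Insurer: €1,050 − €315 = €735.
#4 (€1,107): deductible met; 30% of €1,107 = €332.10. Cost to traveler: €332.10. OOP to date €1,430.20. Insurer: €1,107 − €332.10 = €774.90.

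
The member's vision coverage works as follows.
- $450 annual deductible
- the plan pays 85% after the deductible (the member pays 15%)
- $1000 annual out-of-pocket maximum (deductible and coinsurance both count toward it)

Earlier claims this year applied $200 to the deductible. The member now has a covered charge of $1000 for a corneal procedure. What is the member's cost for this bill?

$200 of the $450 deductible is already met, leaving $250.
The remaining $750 (= $1000 − $250) moves to coinsurance.
Coinsurance: $750 × 15% = $112.50.
That puts the member's cost at $250 + $112.50 = $362.50 before any cap.
Year-to-date out-of-pocket becomes $200 + $362.50 = $562.50, still under the $1000 maximum, so no cap applies.

$362.50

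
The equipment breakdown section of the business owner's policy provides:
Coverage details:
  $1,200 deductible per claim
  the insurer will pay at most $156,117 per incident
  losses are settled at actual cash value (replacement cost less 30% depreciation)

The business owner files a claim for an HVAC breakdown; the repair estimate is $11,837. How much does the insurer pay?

At 30% depreciation, ACV = $11,837 − $3,551.10 = $8,285.90.
Less the $1,200 deductible: $8,285.90 − $1,200 = $7,085.90.
$7,085.90 ≤ $156,117, so the limit doesn't bind; insurer pays $7,085.90.

$7,085.90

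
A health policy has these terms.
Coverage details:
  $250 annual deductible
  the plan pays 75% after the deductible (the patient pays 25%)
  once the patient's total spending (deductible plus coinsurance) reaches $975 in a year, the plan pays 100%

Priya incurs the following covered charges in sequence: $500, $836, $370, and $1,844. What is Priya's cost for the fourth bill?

$361

#1 ($500): deductible takes $250, $250 remains; coinsurance $250 × 25% = $62.50. Patient pays $312.50; OOP now $312.50.
#2 ($836): 25% coinsurance on $836 = $209. Cost to patient: $209. OOP to date $521.50.
#3 ($370): deductible met; 25% of $370 = $92.50. Patient pays $92.50; OOP now $614.
#4 ($1,844): deductible already satisfied, so patient's share is 25% × $1,844 = $461. That would push OOP to $1,075, over the $975 cap, so patient pays $975 − $614 = $361.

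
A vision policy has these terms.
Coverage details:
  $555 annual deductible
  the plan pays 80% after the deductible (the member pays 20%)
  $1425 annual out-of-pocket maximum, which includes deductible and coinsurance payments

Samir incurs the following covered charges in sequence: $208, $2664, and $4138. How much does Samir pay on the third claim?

$406.60

Bill 1, $208: fully absorbed by the deductible. Cost to member: $208. OOP to date $208.
Bill 2, $2664: deductible takes $347, $2317 remains; coinsurance $2317 × 20% = $463.40. Member pays $810.40; OOP now $1018.40.
Bill 3, $4138: deductible met; 20% of $4138 = $827.60. OOP would hit $1846 > $1425, so the cap limits the member to $1425 − $1018.40 = $406.60.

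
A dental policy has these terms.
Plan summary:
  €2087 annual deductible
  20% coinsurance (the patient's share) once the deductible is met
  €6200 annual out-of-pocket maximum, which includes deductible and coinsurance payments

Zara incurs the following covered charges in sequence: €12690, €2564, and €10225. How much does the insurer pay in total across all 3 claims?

Claim 1 — €12690: €2087 finishes the deductible; €10603 goes to coinsurance; 20% of €10603 = €2120.60. Patient owes €4207.60 (running OOP €4207.60). Insurer: €12690 − €4207.60 = €8482.40.
Claim 2 — €2564: deductible already satisfied, so patient's share is 20% × €2564 = €512.80. Patient owes €512.80 (running OOP €4720.40). Insurer: €2564 − €512.80 = €2051.20.
Claim 3 — €10225: deductible already satisfied, so patient's share is 20% × €10225 = €2045. OOP would hit €6765.40 > €6200, so the cap limits the patient to €6200 − €4720.40 = €1479.60. Plan pays €10225 − €1479.60 = €8745.40.
Insurer total: €8482.40 + €2051.20 + €8745.40 = €19279.

€19279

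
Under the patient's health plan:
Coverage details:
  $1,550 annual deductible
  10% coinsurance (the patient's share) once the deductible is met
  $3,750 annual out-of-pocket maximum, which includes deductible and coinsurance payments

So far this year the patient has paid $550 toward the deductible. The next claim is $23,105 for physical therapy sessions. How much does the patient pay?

Remaining deductible: $1,550 − $550 = $1,000.
After the $1,000 deductible portion, $23,105 − $1,000 = $22,105 is subject to coinsurance.
Coinsurance: $22,105 × 10% = $2,210.50.
That puts the patient's cost at $1,000 + $2,210.50 = $3,210.50 before any cap.
Adding $3,210.50 to the $550 already spent would give $3,760.50, which exceeds the $3,750 cap; the patient pays just $3,750 − $550 = $3,200.

$3,200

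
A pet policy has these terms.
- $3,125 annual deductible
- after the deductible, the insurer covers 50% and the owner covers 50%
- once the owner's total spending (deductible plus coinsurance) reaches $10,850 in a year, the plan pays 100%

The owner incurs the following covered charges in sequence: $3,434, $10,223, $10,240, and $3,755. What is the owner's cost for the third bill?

#1 ($3,434): $3,125 finishes the deductible; $309 goes to coinsurance; owner's 50% is $154.50. Owner pays $3,279.50; OOP now $3,279.50.
#2 ($10,223): 50% coinsurance on $10,223 = $5,111.50. Owner owes $5,111.50 (running OOP $8,391).
#3 ($10,240): deductible already satisfied, so owner's share is 50% × $10,240 = $5,120. OOP would hit $13,511 > $10,850, so the cap limits the owner to $10,850 − $8,391 = $2,459.

$2,459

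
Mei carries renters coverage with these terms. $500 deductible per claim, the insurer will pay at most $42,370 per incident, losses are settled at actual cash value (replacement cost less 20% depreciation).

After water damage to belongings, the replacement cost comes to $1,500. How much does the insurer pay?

Actual cash value after 20% depreciation: $1,500 × 80% = $1,200.
Subtract the deductible: $1,200 − $500 = $700.
$700 ≤ $42,370, so the limit doesn't bind; insurer pays $700.

$700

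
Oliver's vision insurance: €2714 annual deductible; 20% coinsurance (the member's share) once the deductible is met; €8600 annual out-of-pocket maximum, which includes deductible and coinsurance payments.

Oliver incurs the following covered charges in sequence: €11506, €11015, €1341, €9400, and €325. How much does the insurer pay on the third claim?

€1072.80

#1 (€11506): deductible takes €2714, €8792 remains; 20% of €8792 = €1758.40. Member pays €4472.40; OOP now €4472.40. Insurer: €11506 − €4472.40 = €7033.60.
#2 (€11015): deductible already satisfied, so member's share is 20% × €11015 = €2203. Member pays €2203; OOP now €6675.40. Insurer: €11015 − €2203 = €8812.
#3 (€1341): deductible met; 20% of €1341 = €268.20. Member owes €268.20 (running OOP €6943.60). Insurer: €1341 − €268.20 = €1072.80.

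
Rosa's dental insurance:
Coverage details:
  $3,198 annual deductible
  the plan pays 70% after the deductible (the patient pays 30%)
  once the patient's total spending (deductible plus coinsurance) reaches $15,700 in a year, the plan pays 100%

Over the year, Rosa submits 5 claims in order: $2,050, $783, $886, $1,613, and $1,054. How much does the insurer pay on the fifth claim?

Claim 1 ($2,050): fully absorbed by the deductible. Patient pays $2,050; OOP now $2,050. Plan pays $2,050 − $2,050 = $0.
Claim 2 ($783): fully absorbed by the deductible. Cost to patient: $783. OOP to date $2,833. Insurer: $783 − $783 = $0.
Claim 3 ($886): deductible takes $365, $521 remains; coinsurance $521 × 30% = $156.30. Patient owes $521.30 (running OOP $3,354.30). Insurer: $886 − $521.30 = $364.70.
Claim 4 ($1,613): deductible met; 30% of $1,613 = $483.90. Patient pays $483.90; OOP now $3,838.20. Plan pays $1,613 − $483.90 = $1,129.10.
Claim 5 ($1,054): 30% coinsurance on $1,054 = $316.20. Cost to patient: $316.20. OOP to date $4,154.40. Plan pays $1,054 − $316.20 = $737.80.

$737.80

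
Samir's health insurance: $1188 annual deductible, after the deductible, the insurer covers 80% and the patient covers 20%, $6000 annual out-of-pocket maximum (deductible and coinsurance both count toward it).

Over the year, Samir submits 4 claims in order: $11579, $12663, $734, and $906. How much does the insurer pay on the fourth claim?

Claim 1 ($11579): $1188 to deductible, leaving $10391; 20% of $10391 = $2078.20. Patient pays $3266.20; OOP now $3266.20. Insurer: $11579 − $3266.20 = $8312.80.
Claim 2 ($12663): deductible met; 20% of $12663 = $2532.60. Patient owes $2532.60 (running OOP $5798.80). Insurer: $12663 − $2532.60 = $10130.40.
Claim 3 ($734): deductible already satisfied, so patient's share is 20% × $734 = $146.80. Cost to patient: $146.80. OOP to date $5945.60. Plan pays $734 − $146.80 = $587.20.
Claim 4 ($906): deductible met; 20% of $906 = $181.20. Adding that to $5945.60 gives $6126.80, past the $6000 cap; patient pays only $6000 − $5945.60 = $54.40. Insurer: $906 − $54.40 = $851.60.

$851.60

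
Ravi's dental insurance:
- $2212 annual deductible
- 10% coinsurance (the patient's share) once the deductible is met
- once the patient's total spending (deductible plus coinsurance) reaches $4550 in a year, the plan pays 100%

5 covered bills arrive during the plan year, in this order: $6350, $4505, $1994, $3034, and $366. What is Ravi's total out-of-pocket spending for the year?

$3615.70

#1 ($6350): $2212 finishes the deductible; $4138 goes to coinsurance; patient's 10% is $413.80. Cost to patient: $2625.80. OOP to date $2625.80.
#2 ($4505): 10% coinsurance on $4505 = $450.50. Patient owes $450.50 (running OOP $3076.30).
#3 ($1994): deductible met; 10% of $1994 = $199.40. Cost to patient: $199.40. OOP to date $3275.70.
#4 ($3034): deductible already satisfied, so patient's share is 10% × $3034 = $303.40. Patient owes $303.40 (running OOP $3579.10).
#5 ($366): deductible met; 10% of $366 = $36.60. Cost to patient: $36.60. OOP to date $3615.70.
Summing the patient's payments: $2625.80 + $450.50 + $199.40 + $303.40 + $36.60 = $3615.70.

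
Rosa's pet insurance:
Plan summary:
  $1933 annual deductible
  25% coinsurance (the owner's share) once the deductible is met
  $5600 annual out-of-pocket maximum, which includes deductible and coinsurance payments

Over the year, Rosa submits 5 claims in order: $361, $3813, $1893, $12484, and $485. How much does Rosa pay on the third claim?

#1 ($361): entire amount goes to the deductible. Owner pays $361; OOP now $361.
#2 ($3813): $1572 to deductible, leaving $2241; coinsurance $2241 × 25% = $560.25. Owner pays $2132.25; OOP now $2493.25.
#3 ($1893): 25% coinsurance on $1893 = $473.25. Cost to owner: $473.25. OOP to date $2966.50.

$473.25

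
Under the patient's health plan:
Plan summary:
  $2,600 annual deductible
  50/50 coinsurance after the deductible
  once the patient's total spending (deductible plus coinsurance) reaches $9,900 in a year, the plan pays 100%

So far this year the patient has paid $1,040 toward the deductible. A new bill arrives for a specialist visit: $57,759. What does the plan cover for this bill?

Deductible still to meet: $2,600 − $1,040 = $1,560.
That leaves $57,759 − $1,560 = $56,199 for coinsurance.
Coinsurance: $56,199 × 50% = $28,099.50.
Patient responsibility before any cap: $1,560 + $28,099.50 = $29,659.50.
Year-to-date out-of-pocket would reach $1,040 + $29,659.50 = $30,699.50, above the $9,900 maximum, so the patient pays only $9,900 − $1,040 = $8,860.
The insurer covers the remainder: $57,759 − $8,860 = $48,899.

$48,899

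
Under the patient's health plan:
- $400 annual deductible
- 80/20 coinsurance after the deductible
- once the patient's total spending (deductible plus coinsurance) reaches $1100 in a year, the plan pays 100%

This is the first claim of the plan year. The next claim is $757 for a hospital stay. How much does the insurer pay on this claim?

Nothing has been paid toward the $400 deductible, so the first $400 of this charge is applied there.
That leaves $757 − $400 = $357 for coinsurance.
Coinsurance: $357 × 20% = $71.40.
Patient responsibility before any cap: $400 + $71.40 = $471.40.
Cumulative spending $0 + $471.40 = $471.40 stays under the $1100 maximum.
Insurer pays the balance: $757 − $471.40 = $285.60.

$285.60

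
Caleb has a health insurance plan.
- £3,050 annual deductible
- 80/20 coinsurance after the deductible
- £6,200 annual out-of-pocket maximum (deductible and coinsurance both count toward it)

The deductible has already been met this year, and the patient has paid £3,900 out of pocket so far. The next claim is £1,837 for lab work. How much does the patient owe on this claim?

£367.40

The deductible is already satisfied, so the full bill goes to coinsurance.
Patient's 20% share of £1,837 is £367.40.
Cumulative spending £3,900 + £367.40 = £4,267.40 stays under the £6,200 maximum.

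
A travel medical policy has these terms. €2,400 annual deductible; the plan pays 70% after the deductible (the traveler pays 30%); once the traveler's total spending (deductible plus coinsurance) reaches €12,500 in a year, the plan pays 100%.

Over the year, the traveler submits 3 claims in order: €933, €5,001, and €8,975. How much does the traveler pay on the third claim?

€2,692.50

Bill 1, €933: fully absorbed by the deductible. Cost to traveler: €933. OOP to date €933.
Bill 2, €5,001: €1,467 to deductible, leaving €3,534; coinsurance €3,534 × 30% = €1,060.20. Traveler owes €2,527.20 (running OOP €3,460.20).
Bill 3, €8,975: deductible met; 30% of €8,975 = €2,692.50. Traveler owes €2,692.50 (running OOP €6,152.70).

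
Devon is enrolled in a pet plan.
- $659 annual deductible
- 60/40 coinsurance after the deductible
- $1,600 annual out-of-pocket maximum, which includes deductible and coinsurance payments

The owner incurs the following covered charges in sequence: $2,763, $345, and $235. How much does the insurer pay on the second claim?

$245.60

Claim 1 ($2,763): deductible takes $659, $2,104 remains; owner's 40% is $841.60. Owner owes $1,500.60 (running OOP $1,500.60). Insurer: $2,763 − $1,500.60 = $1,262.40.
Claim 2 ($345): 40% coinsurance on $345 = $138. That would push OOP to $1,638.60, over the $1,600 cap, so owner pays $1,600 − $1,500.60 = $99.40. Plan pays $345 − $99.40 = $245.60.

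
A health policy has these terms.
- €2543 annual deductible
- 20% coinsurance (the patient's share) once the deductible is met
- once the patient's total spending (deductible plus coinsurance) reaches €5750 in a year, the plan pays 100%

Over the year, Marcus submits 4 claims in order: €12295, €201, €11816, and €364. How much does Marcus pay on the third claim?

Claim 1 (€12295): deductible takes €2543, €9752 remains; coinsurance €9752 × 20% = €1950.40. Cost to patient: €4493.40. OOP to date €4493.40.
Claim 2 (€201): 20% coinsurance on €201 = €40.20. Patient owes €40.20 (running OOP €4533.60).
Claim 3 (€11816): 20% coinsurance on €11816 = €2363.20. OOP would hit €6896.80 > €5750, so the cap limits the patient to €5750 − €4533.60 = €1216.40.

€1216.40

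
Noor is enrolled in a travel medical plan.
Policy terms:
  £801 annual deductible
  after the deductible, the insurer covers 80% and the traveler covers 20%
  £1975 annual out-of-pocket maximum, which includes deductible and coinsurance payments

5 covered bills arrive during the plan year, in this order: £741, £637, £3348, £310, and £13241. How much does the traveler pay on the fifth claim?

£327

Claim 1 — £741: all of it applies to the deductible. Traveler owes £741 (running OOP £741).
Claim 2 — £637: deductible takes £60, £577 remains; coinsurance £577 × 20% = £115.40. Traveler pays £175.40; OOP now £916.40.
Claim 3 — £3348: deductible met; 20% of £3348 = £669.60. Cost to traveler: £669.60. OOP to date £1586.
Claim 4 — £310: deductible already satisfied, so traveler's share is 20% × £310 = £62. Traveler owes £62 (running OOP £1648).
Claim 5 — £13241: deductible already satisfied, so traveler's share is 20% × £13241 = £2648.20. Adding that to £1648 gives £4296.20, past the £1975 cap; traveler pays only £1975 − £1648 = £327.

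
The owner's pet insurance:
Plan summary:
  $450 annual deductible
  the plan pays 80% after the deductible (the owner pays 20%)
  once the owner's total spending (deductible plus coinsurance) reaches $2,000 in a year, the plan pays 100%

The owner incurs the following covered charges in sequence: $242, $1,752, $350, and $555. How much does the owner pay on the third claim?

$70

Claim 1 ($242): fully absorbed by the deductible. Cost to owner: $242. OOP to date $242.
Claim 2 ($1,752): $208 to deductible, leaving $1,544; coinsurance $1,544 × 20% = $308.80. Owner pays $516.80; OOP now $758.80.
Claim 3 ($350): deductible met; 20% of $350 = $70. Owner pays $70; OOP now $828.80.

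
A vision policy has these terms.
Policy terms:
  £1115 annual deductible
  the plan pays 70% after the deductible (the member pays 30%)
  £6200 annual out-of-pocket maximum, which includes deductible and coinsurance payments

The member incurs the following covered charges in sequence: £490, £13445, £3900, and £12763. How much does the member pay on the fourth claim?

£69

Bill 1, £490: fully absorbed by the deductible. Member pays £490; OOP now £490.
Bill 2, £13445: deductible takes £625, £12820 remains; 30% of £12820 = £3846. Member owes £4471 (running OOP £4961).
Bill 3, £3900: deductible already satisfied, so member's share is 30% × £3900 = £1170. Cost to member: £1170. OOP to date £6131.
Bill 4, £12763: deductible met; 30% of £12763 = £3828.90. Adding that to £6131 gives £9959.90, past the £6200 cap; member pays only £6200 − £6131 = £69.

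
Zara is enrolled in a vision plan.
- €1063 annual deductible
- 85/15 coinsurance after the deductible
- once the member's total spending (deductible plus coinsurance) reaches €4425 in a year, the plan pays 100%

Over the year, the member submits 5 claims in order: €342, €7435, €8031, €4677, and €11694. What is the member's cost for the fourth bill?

Claim 1 — €342: entire amount goes to the deductible. Member owes €342 (running OOP €342).
Claim 2 — €7435: €721 to deductible, leaving €6714; 15% of €6714 = €1007.10. Member pays €1728.10; OOP now €2070.10.
Claim 3 — €8031: 15% coinsurance on €8031 = €1204.65. Cost to member: €1204.65. OOP to date €3274.75.
Claim 4 — €4677: deductible met; 15% of €4677 = €701.55. Member owes €701.55 (running OOP €3976.30).

€701.55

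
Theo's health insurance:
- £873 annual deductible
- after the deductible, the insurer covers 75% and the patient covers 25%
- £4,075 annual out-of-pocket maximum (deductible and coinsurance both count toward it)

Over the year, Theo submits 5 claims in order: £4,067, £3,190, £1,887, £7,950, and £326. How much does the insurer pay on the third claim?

#1 (£4,067): £873 finishes the deductible; £3,194 goes to coinsurance; coinsurance £3,194 × 25% = £798.50. Patient pays £1,671.50; OOP now £1,671.50. Plan pays £4,067 − £1,671.50 = £2,395.50.
#2 (£3,190): 25% coinsurance on £3,190 = £797.50. Patient owes £797.50 (running OOP £2,469). Insurer: £3,190 − £797.50 = £2,392.50.
#3 (£1,887): 25% coinsurance on £1,887 = £471.75. Patient owes £471.75 (running OOP £2,940.75). Plan pays £1,887 − £471.75 = £1,415.25.

£1,415.25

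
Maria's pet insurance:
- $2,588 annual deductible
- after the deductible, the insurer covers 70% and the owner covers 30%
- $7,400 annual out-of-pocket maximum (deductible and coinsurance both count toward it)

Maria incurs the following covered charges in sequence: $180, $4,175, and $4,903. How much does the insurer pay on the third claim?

Claim 1 — $180: all of it applies to the deductible. Owner pays $180; OOP now $180. Insurer: $180 − $180 = $0.
Claim 2 — $4,175: $2,408 to deductible, leaving $1,767; 30% of $1,767 = $530.10. Owner pays $2,938.10; OOP now $3,118.10. Insurer: $4,175 − $2,938.10 = $1,236.90.
Claim 3 — $4,903: 30% coinsurance on $4,903 = $1,470.90. Owner pays $1,470.90; OOP now $4,589. Plan pays $4,903 − $1,470.90 = $3,432.10.

$3,432.10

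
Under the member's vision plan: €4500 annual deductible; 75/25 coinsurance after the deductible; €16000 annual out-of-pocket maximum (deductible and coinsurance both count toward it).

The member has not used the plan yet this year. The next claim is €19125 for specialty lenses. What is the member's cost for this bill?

Nothing has been paid toward the €4500 deductible, so the first €4500 of this charge is applied there.
That leaves €19125 − €4500 = €14625 for coinsurance.
Member's 25% share of €14625 is €3656.25.
Member responsibility before any cap: €4500 + €3656.25 = €8156.25.
Cumulative spending €0 + €8156.25 = €8156.25 stays under the €16000 maximum.

€8156.25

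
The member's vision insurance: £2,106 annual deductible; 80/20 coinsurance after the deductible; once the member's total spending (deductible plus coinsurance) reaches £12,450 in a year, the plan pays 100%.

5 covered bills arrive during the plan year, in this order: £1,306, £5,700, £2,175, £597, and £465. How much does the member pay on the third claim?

£435

Claim 1 — £1,306: fully absorbed by the deductible. Member owes £1,306 (running OOP £1,306).
Claim 2 — £5,700: £800 finishes the deductible; £4,900 goes to coinsurance; 20% of £4,900 = £980. Member owes £1,780 (running OOP £3,086).
Claim 3 — £2,175: deductible already satisfied, so member's share is 20% × £2,175 = £435. Member pays £435; OOP now £3,521.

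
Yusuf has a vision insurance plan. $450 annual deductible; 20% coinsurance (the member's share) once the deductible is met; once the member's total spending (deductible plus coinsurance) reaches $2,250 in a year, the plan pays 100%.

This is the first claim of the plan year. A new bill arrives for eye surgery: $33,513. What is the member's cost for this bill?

$2,250

Deductible not yet touched, so the first $450 of the bill goes to the deductible.
That leaves $33,513 − $450 = $33,063 for coinsurance.
Member's 20% share of $33,063 is $6,612.60.
So the member owes $450 + $6,612.60 = $7,062.60 before any cap.
Year-to-date out-of-pocket would reach $0 + $7,062.60 = $7,062.60, above the $2,250 maximum, so the member pays only $2,250 − $0 = $2,250.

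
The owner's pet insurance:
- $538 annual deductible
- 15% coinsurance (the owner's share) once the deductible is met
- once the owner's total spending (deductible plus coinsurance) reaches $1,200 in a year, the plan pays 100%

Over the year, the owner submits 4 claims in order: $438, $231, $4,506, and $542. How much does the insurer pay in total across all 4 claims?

Claim 1 — $438: fully absorbed by the deductible. Cost to owner: $438. OOP to date $438. Insurer: $438 − $438 = $0.
Claim 2 — $231: $100 finishes the deductible; $131 goes to coinsurance; 15% of $131 = $19.65. Cost to owner: $119.65. OOP to date $557.65. Insurer: $231 − $119.65 = $111.35.
Claim 3 — $4,506: deductible already satisfied, so owner's share is 15% × $4,506 = $675.90. Adding that to $557.65 gives $1,233.55, past the $1,200 cap; owner pays only $1,200 − $557.65 = $642.35. Plan pays $4,506 − $642.35 = $3,863.65.
Claim 4 — $542: 15% coinsurance on $542 = $81.30. OOP would hit $1,281.30 > $1,200, so the cap limits the owner to $1,200 − $1,200 = $0. Plan pays $542 − $0 = $542.
Insurer total: $0 + $111.35 + $3,863.65 + $542 = $4,517.

$4,517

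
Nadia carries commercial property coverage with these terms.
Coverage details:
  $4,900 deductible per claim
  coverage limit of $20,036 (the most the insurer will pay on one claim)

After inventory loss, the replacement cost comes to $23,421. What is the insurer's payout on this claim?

Less the $4,900 deductible: $23,421 − $4,900 = $18,521.
$18,521 ≤ $20,036, so the limit doesn't bind; insurer pays $18,521.

$18,521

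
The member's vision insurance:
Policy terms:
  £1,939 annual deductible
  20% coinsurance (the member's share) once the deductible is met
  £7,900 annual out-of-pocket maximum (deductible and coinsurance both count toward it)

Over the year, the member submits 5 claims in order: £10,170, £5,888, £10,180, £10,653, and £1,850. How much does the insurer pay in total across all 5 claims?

Claim 1 — £10,170: £1,939 finishes the deductible; £8,231 goes to coinsurance; coinsurance £8,231 × 20% = £1,646.20. Cost to member: £3,585.20. OOP to date £3,585.20. Insurer: £10,170 − £3,585.20 = £6,584.80.
Claim 2 — £5,888: deductible met; 20% of £5,888 = £1,177.60. Cost to member: £1,177.60. OOP to date £4,762.80. Plan pays £5,888 − £1,177.60 = £4,710.40.
Claim 3 — £10,180: deductible met; 20% of £10,180 = £2,036. Member owes £2,036 (running OOP £6,798.80). Insurer: £10,180 − £2,036 = £8,144.
Claim 4 — £10,653: deductible already satisfied, so member's share is 20% × £10,653 = £2,130.60. OOP would hit £8,929.40 > £7,900, so the cap limits the member to £7,900 − £6,798.80 = £1,101.20. Plan pays £10,653 − £1,101.20 = £9,551.80.
Claim 5 — £1,850: deductible met; 20% of £1,850 = £370. That would push OOP to £8,270, over the £7,900 cap, so member pays £7,900 − £7,900 = £0. Insurer: £1,850 − £0 = £1,850.
Insurer total: £6,584.80 + £4,710.40 + £8,144 + £9,551.80 + £1,850 = £30,841.

£30,841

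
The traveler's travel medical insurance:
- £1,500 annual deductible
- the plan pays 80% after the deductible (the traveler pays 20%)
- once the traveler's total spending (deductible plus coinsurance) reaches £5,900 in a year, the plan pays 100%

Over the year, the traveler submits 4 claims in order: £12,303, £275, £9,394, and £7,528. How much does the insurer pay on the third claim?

£7,515.20

Claim 1 (£12,303): deductible takes £1,500, £10,803 remains; coinsurance £10,803 × 20% = £2,160.60. Cost to traveler: £3,660.60. OOP to date £3,660.60. Insurer: £12,303 − £3,660.60 = £8,642.40.
Claim 2 (£275): deductible already satisfied, so traveler's share is 20% × £275 = £55. Cost to traveler: £55. OOP to date £3,715.60. Insurer: £275 − £55 = £220.
Claim 3 (£9,394): deductible met; 20% of £9,394 = £1,878.80. Traveler owes £1,878.80 (running OOP £5,594.40). Plan pays £9,394 − £1,878.80 = £7,515.20.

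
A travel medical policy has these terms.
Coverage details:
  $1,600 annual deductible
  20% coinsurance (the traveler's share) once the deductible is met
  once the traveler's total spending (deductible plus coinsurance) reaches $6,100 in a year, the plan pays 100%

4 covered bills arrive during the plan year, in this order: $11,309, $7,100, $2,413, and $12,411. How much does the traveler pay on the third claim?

$482.60

#1 ($11,309): $1,600 finishes the deductible; $9,709 goes to coinsurance; traveler's 20% is $1,941.80. Traveler pays $3,541.80; OOP now $3,541.80.
#2 ($7,100): deductible already satisfied, so traveler's share is 20% × $7,100 = $1,420. Cost to traveler: $1,420. OOP to date $4,961.80.
#3 ($2,413): deductible met; 20% of $2,413 = $482.60. Traveler pays $482.60; OOP now $5,444.40.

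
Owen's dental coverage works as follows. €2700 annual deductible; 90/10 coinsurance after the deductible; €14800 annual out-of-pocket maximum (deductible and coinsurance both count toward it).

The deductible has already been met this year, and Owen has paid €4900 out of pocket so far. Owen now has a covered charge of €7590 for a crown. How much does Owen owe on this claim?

With the deductible met, the entire €7590 is subject to coinsurance.
10% of €7590 = €759 falls to the patient.
Cumulative spending €4900 + €759 = €5659 stays under the €14800 maximum.

€759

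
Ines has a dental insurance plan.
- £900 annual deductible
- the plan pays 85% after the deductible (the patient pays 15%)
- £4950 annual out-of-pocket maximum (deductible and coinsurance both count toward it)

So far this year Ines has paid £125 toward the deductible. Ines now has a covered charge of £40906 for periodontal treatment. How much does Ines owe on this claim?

Deductible still to meet: £900 − £125 = £775.
The remaining £40131 (= £40906 − £775) moves to coinsurance.
Patient's 15% share of £40131 is £6019.65.
That puts the patient's cost at £775 + £6019.65 = £6794.65 before any cap.
Year-to-date out-of-pocket would reach £125 + £6794.65 = £6919.65, above the £4950 maximum, so the patient pays only £4950 − £125 = £4825.

£4825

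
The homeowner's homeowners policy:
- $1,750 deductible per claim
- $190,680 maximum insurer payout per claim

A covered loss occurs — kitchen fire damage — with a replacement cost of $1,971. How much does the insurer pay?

After the deductible, $1,971 − $1,750 = $221 remains.
$221 is within the $190,680 limit, so the insurer pays $221.

$221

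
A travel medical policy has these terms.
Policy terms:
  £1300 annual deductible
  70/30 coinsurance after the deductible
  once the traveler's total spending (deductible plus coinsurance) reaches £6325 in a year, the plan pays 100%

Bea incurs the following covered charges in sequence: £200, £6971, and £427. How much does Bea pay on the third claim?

£128.10

Claim 1 (£200): all of it applies to the deductible. Traveler owes £200 (running OOP £200).
Claim 2 (£6971): £1100 to deductible, leaving £5871; coinsurance £5871 × 30% = £1761.30. Cost to traveler: £2861.30. OOP to date £3061.30.
Claim 3 (£427): deductible met; 30% of £427 = £128.10. Cost to traveler: £128.10. OOP to date £3189.40.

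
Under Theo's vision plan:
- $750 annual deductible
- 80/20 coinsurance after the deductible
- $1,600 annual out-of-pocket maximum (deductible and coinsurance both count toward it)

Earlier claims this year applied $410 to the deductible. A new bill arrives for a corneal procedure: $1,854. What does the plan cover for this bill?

$1,211.20

$410 of the $750 deductible is already met, leaving $340.
The remaining $1,514 (= $1,854 − $340) moves to coinsurance.
Coinsurance: $1,514 × 20% = $302.80.
Member responsibility before any cap: $340 + $302.80 = $642.80.
Cumulative spending $410 + $642.80 = $1,052.80 stays under the $1,600 maximum.
The insurer covers the remainder: $1,854 − $642.80 = $1,211.20.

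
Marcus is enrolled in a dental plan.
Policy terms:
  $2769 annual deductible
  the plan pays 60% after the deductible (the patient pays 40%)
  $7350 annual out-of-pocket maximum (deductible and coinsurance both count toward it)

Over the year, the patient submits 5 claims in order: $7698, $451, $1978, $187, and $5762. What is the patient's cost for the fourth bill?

Claim 1 ($7698): $2769 finishes the deductible; $4929 goes to coinsurance; coinsurance $4929 × 40% = $1971.60. Patient owes $4740.60 (running OOP $4740.60).
Claim 2 ($451): deductible already satisfied, so patient's share is 40% × $451 = $180.40. Cost to patient: $180.40. OOP to date $4921.
Claim 3 ($1978): deductible already satisfied, so patient's share is 40% × $1978 = $791.20. Patient pays $791.20; OOP now $5712.20.
Claim 4 ($187): 40% coinsurance on $187 = $74.80. Patient owes $74.80 (running OOP $5787).

$74.80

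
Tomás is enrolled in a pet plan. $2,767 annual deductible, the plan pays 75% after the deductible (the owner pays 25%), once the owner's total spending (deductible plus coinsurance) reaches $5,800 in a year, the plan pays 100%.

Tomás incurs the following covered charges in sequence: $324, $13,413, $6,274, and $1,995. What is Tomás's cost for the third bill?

$290.50

Claim 1 ($324): entire amount goes to the deductible. Cost to owner: $324. OOP to date $324.
Claim 2 ($13,413): $2,443 finishes the deductible; $10,970 goes to coinsurance; coinsurance $10,970 × 25% = $2,742.50. Owner owes $5,185.50 (running OOP $5,509.50).
Claim 3 ($6,274): deductible met; 25% of $6,274 = $1,568.50. OOP would hit $7,078 > $5,800, so the cap limits the owner to $5,800 − $5,509.50 = $290.50.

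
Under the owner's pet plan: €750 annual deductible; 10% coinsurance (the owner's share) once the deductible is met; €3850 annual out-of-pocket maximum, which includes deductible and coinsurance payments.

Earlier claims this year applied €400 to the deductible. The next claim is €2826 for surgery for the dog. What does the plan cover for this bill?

€400 of the €750 deductible is already met, leaving €350.
That leaves €2826 − €350 = €2476 for coinsurance.
10% of €2476 = €247.60 falls to the owner.
So the owner owes €350 + €247.60 = €597.60 before any cap.
Year-to-date out-of-pocket becomes €400 + €597.60 = €997.60, still under the €3850 maximum, so no cap applies.
The plan picks up €2826 − €597.60 = €2228.40.

€2228.40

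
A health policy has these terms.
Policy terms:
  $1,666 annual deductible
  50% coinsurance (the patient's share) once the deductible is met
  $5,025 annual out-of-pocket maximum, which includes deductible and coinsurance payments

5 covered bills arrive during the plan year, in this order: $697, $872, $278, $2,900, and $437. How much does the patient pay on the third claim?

Claim 1 — $697: entire amount goes to the deductible. Patient owes $697 (running OOP $697).
Claim 2 — $872: fully absorbed by the deductible. Cost to patient: $872. OOP to date $1,569.
Claim 3 — $278: $97 to deductible, leaving $181; 50% of $181 = $90.50. Patient owes $187.50 (running OOP $1,756.50).

$187.50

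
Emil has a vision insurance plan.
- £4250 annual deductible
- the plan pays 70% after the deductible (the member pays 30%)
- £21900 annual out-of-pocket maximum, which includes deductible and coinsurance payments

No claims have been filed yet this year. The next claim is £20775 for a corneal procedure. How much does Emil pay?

Nothing has been paid toward the £4250 deductible, so the first £4250 of this charge is applied there.
After the £4250 deductible portion, £20775 − £4250 = £16525 is subject to coinsurance.
Member's 30% share of £16525 is £4957.50.
Member responsibility before any cap: £4250 + £4957.50 = £9207.50.
Year-to-date out-of-pocket becomes £0 + £9207.50 = £9207.50, still under the £21900 maximum, so no cap applies.

£9207.50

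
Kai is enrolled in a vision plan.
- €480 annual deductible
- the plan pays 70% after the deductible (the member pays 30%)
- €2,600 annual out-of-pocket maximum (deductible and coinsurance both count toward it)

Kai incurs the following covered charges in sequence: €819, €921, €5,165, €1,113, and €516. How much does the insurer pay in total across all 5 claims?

#1 (€819): deductible takes €480, €339 remains; 30% of €339 = €101.70. Cost to member: €581.70. OOP to date €581.70. Plan pays €819 − €581.70 = €237.30.
#2 (€921): 30% coinsurance on €921 = €276.30. Member pays €276.30; OOP now €858. Insurer: €921 − €276.30 = €644.70.
#3 (€5,165): deductible met; 30% of €5,165 = €1,549.50. Cost to member: €1,549.50. OOP to date €2,407.50. Insurer: €5,165 − €1,549.50 = €3,615.50.
#4 (€1,113): 30% coinsurance on €1,113 = €333.90. That would push OOP to €2,741.40, over the €2,600 cap, so member pays €2,600 − €2,407.50 = €192.50. Insurer: €1,113 − €192.50 = €920.50.
#5 (€516): 30% coinsurance on €516 = €154.80. OOP would hit €2,754.80 > €2,600, so the cap limits the member to €2,600 − €2,600 = €0. Plan pays €516 − €0 = €516.
Insurer total = bills − member's total = €8,534 − €2,600 = €5,934.

€5,934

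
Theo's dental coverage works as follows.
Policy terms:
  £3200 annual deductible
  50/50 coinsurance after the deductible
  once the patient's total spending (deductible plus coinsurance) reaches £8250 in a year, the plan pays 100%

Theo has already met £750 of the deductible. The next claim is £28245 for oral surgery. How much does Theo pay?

£750 of the £3200 deductible is already met, leaving £2450.
The remaining £25795 (= £28245 − £2450) moves to coinsurance.
50% of £25795 = £12897.50 falls to the patient.
Patient responsibility before any cap: £2450 + £12897.50 = £15347.50.
Adding £15347.50 to the £750 already spent would give £16097.50, which exceeds the £8250 cap; the patient pays just £8250 − £750 = £7500.

£7500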